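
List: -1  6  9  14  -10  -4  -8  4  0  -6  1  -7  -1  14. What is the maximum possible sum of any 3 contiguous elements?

29

-1 6 9 → sum 14
6 9 14 → sum 29
9 14 -10 → sum 13
14 -10 -4 → sum 0
-10 -4 -8 → sum -22
-4 -8 4 → sum -8
-8 4 0 → sum -4
4 0 -6 → sum -2
0 -6 1 → sum -5
-6 1 -7 → sum -12
1 -7 -1 → sum -7
-7 -1 14 → sum 6
Maximum of these is 29.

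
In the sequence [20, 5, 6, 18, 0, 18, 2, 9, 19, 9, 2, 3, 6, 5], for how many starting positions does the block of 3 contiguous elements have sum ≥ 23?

20 5 6 → sum 31  ≥ 23 ✓
5 6 18 → sum 29  ≥ 23 ✓
6 18 0 → sum 24  ≥ 23 ✓
18 0 18 → sum 36  ≥ 23 ✓
0 18 2 → sum 20
18 2 9 → sum 29  ≥ 23 ✓
2 9 19 → sum 30  ≥ 23 ✓
9 19 9 → sum 37  ≥ 23 ✓
19 9 2 → sum 30  ≥ 23 ✓
9 2 3 → sum 14
2 3 6 → sum 11
3 6 5 → sum 14
8 windows satisfy the condition.

8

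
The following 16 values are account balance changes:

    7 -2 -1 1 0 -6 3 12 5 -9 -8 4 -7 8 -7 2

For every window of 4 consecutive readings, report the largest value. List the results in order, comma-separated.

7, 1, 1, 3, 12, 12, 12, 12, 5, 4, 8, 8, 8

7 -2 -1 1 → max 7
-2 -1 1 0 → max 1
-1 1 0 -6 → max 1
1 0 -6 3 → max 3
0 -6 3 12 → max 12
-6 3 12 5 → max 12
3 12 5 -9 → max 12
12 5 -9 -8 → max 12
5 -9 -8 4 → max 5
-9 -8 4 -7 → max 4
-8 4 -7 8 → max 8
4 -7 8 -7 → max 8
-7 8 -7 2 → max 8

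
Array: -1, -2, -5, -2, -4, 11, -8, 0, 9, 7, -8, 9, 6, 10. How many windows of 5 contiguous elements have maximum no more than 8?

(-1, -2, -5, -2, -4) → max -1  ≤ 8 ✓
(-2, -5, -2, -4, 11) → max 11
(-5, -2, -4, 11, -8) → max 11
(-2, -4, 11, -8, 0) → max 11
(-4, 11, -8, 0, 9) → max 11
(11, -8, 0, 9, 7) → max 11
(-8, 0, 9, 7, -8) → max 9
(0, 9, 7, -8, 9) → max 9
(9, 7, -8, 9, 6) → max 9
(7, -8, 9, 6, 10) → max 10
1 window satisfy the condition.

1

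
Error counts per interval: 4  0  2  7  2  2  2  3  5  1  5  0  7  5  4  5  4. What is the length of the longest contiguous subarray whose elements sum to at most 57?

Extend to the right; shrink from the left whenever the sum exceeds 57:
→ 4: sum 4, len 1
→ 0: sum 4, len 2
→ 2: sum 6, len 3
→ 7: sum 13, len 4
→ 2: sum 15, len 5
→ 2: sum 17, len 6
→ 2: sum 19, len 7
→ 3: sum 22, len 8
→ 5: sum 27, len 9
→ 1: sum 28, len 10
→ 5: sum 33, len 11
→ 0: sum 33, len 12
→ 7: sum 40, len 13
→ 5: sum 45, len 14
→ 4: sum 49, len 15
→ 5: sum 54, len 16
→ 4 (dropped 4): sum 54, len 16
Longest length seen: 16.

16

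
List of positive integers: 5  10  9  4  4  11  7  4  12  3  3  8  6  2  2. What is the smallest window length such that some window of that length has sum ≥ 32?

4

Extend right; whenever the sum reaches 32, record the length and shrink from the left:
add 5: running sum 5 < 32
add 10: running sum 15 < 32
add 9: running sum 24 < 32
add 4: running sum 28 < 32
add 4: shortest ending here [5, 10, 9, 4, 4] sum 32, len 5
add 11: shortest ending here [10, 9, 4, 4, 11] sum 38, len 5
add 7: shortest ending here [9, 4, 4, 11, 7] sum 35, len 5
add 4: shortest ending here [9, 4, 4, 11, 7, 4] sum 39, len 6
add 12: shortest ending here [11, 7, 4, 12] sum 34, len 4
add 3: shortest ending here [11, 7, 4, 12, 3] sum 37, len 5
add 3: shortest ending here [11, 7, 4, 12, 3, 3] sum 40, len 6
add 8: shortest ending here [7, 4, 12, 3, 3, 8] sum 37, len 6
add 6: shortest ending here [12, 3, 3, 8, 6] sum 32, len 5
add 2: shortest ending here [12, 3, 3, 8, 6, 2] sum 34, len 6
add 2: shortest ending here [12, 3, 3, 8, 6, 2, 2] sum 36, len 7
Shortest qualifying length: 4.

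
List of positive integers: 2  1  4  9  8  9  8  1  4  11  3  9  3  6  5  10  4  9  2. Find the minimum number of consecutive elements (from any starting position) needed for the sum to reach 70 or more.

Extend right; whenever the sum reaches 70, record the length and shrink from the left:
add 2: running sum 2 < 70
add 1: running sum 3 < 70
add 4: running sum 7 < 70
add 9: running sum 16 < 70
add 8: running sum 24 < 70
add 9: running sum 33 < 70
add 8: running sum 41 < 70
add 1: running sum 42 < 70
add 4: running sum 46 < 70
add 11: running sum 57 < 70
add 3: running sum 60 < 70
add 9: running sum 69 < 70
end 12: [1, 4, 9, 8, 9, 8, 1, 4, 11, 3, 9, 3] sum 70, len 12
end 13: [9, 8, 9, 8, 1, 4, 11, 3, 9, 3, 6] sum 71, len 11
end 14: [9, 8, 9, 8, 1, 4, 11, 3, 9, 3, 6, 5] sum 76, len 12
end 15: [8, 9, 8, 1, 4, 11, 3, 9, 3, 6, 5, 10] sum 77, len 12
end 16: [9, 8, 1, 4, 11, 3, 9, 3, 6, 5, 10, 4] sum 73, len 12
end 17: [8, 1, 4, 11, 3, 9, 3, 6, 5, 10, 4, 9] sum 73, len 12
end 18: [8, 1, 4, 11, 3, 9, 3, 6, 5, 10, 4, 9, 2] sum 75, len 13
Shortest qualifying length: 11.

11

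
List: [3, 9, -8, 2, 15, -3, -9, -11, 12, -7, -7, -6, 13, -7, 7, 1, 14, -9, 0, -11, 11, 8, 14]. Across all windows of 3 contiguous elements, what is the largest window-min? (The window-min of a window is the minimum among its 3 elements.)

8

3 9 -8 → min -8
9 -8 2 → min -8
-8 2 15 → min -8
2 15 -3 → min -3
15 -3 -9 → min -9
-3 -9 -11 → min -11
-9 -11 12 → min -11
-11 12 -7 → min -11
12 -7 -7 → min -7
-7 -7 -6 → min -7
-7 -6 13 → min -7
-6 13 -7 → min -7
13 -7 7 → min -7
-7 7 1 → min -7
7 1 14 → min 1
1 14 -9 → min -9
14 -9 0 → min -9
-9 0 -11 → min -11
0 -11 11 → min -11
-11 11 8 → min -11
11 8 14 → min 8
Largest of these is 8.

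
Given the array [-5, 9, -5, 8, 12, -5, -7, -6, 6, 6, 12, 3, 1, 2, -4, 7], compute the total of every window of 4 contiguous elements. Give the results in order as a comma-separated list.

7, 24, 10, 8, -6, -12, -1, 18, 27, 22, 18, 2, 6

Sliding a size-4 window across the 16 values:
[-5, 9, -5, 8] → sum 7
[9, -5, 8, 12] → sum 24
[-5, 8, 12, -5] → sum 10
[8, 12, -5, -7] → sum 8
[12, -5, -7, -6] → sum -6
[-5, -7, -6, 6] → sum -12
[-7, -6, 6, 6] → sum -1
[-6, 6, 6, 12] → sum 18
[6, 6, 12, 3] → sum 27
[6, 12, 3, 1] → sum 22
[12, 3, 1, 2] → sum 18
[3, 1, 2, -4] → sum 2
[1, 2, -4, 7] → sum 6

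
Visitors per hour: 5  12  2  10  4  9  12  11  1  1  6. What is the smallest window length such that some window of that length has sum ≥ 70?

11

add 5: running sum 5 < 70
add 12: running sum 17 < 70
add 2: running sum 19 < 70
add 10: running sum 29 < 70
add 4: running sum 33 < 70
add 9: running sum 42 < 70
add 12: running sum 54 < 70
add 11: running sum 65 < 70
add 1: running sum 66 < 70
add 1: running sum 67 < 70
add 6: shortest ending here [5, 12, 2, 10, 4, 9, 12, 11, 1, 1, 6] sum 73, len 11
Shortest qualifying length: 11.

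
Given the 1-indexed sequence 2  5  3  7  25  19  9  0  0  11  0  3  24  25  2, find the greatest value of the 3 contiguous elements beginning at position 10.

Elements at indices 10..12: 11, 0, 3
max(11, 0, 3) = 11

11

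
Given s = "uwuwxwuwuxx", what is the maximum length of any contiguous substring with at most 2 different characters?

4

add u: window [u] (1 distinct), len 1
add w: window [u, w] (2 distinct), len 2
add u: window [u, w, u] (2 distinct), len 3
add w: window [u, w, u, w] (2 distinct), len 4
add x: window [w, x] (2 distinct), len 2
add w: window [w, x, w] (2 distinct), len 3
add u: window [w, u] (2 distinct), len 2
add w: window [w, u, w] (2 distinct), len 3
add u: window [w, u, w, u] (2 distinct), len 4
add x: window [u, x] (2 distinct), len 2
add x: window [u, x, x] (2 distinct), len 3
Longest length with ≤2 distinct: 4.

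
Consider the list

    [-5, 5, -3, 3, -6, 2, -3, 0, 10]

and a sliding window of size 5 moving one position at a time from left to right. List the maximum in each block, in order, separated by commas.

5, 5, 3, 3, 10

[-5, 5, -3, 3, -6] → max 5
[5, -3, 3, -6, 2] → max 5
[-3, 3, -6, 2, -3] → max 3
[3, -6, 2, -3, 0] → max 3
[-6, 2, -3, 0, 10] → max 10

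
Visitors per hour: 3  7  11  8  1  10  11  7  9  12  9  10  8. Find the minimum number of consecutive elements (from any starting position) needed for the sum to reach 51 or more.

add 3: running sum 3 < 51
add 7: running sum 10 < 51
add 11: running sum 21 < 51
add 8: running sum 29 < 51
add 1: running sum 30 < 51
add 10: running sum 40 < 51
end 6: [3, 7, 11, 8, 1, 10, 11] sum 51, len 7
end 7: [7, 11, 8, 1, 10, 11, 7] sum 55, len 7
end 8: [11, 8, 1, 10, 11, 7, 9] sum 57, len 7
end 9: [8, 1, 10, 11, 7, 9, 12] sum 58, len 7
end 10: [10, 11, 7, 9, 12, 9] sum 58, len 6
end 11: [11, 7, 9, 12, 9, 10] sum 58, len 6
end 12: [7, 9, 12, 9, 10, 8] sum 55, len 6
Shortest qualifying length: 6.

6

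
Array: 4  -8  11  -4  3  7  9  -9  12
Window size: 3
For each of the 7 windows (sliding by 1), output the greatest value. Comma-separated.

11, 11, 11, 7, 9, 9, 12

(4, -8, 11) → max 11
(-8, 11, -4) → max 11
(11, -4, 3) → max 11
(-4, 3, 7) → max 7
(3, 7, 9) → max 9
(7, 9, -9) → max 9
(9, -9, 12) → max 12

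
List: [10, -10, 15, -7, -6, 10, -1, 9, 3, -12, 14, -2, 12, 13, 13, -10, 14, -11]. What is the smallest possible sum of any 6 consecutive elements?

(10, -10, 15, -7, -6, 10) → sum 12
(-10, 15, -7, -6, 10, -1) → sum 1
(15, -7, -6, 10, -1, 9) → sum 20
(-7, -6, 10, -1, 9, 3) → sum 8
(-6, 10, -1, 9, 3, -12) → sum 3
(10, -1, 9, 3, -12, 14) → sum 23
(-1, 9, 3, -12, 14, -2) → sum 11
(9, 3, -12, 14, -2, 12) → sum 24
(3, -12, 14, -2, 12, 13) → sum 28
(-12, 14, -2, 12, 13, 13) → sum 38
(14, -2, 12, 13, 13, -10) → sum 40
(-2, 12, 13, 13, -10, 14) → sum 40
(12, 13, 13, -10, 14, -11) → sum 31
Smallest of these is 1.

1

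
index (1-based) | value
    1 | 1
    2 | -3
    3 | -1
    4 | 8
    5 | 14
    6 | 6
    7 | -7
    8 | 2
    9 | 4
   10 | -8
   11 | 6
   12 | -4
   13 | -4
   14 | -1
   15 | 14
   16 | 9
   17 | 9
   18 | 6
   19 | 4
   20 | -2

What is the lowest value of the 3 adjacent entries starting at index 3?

-1

Elements at indices 3..5: -1, 8, 14
min(-1, 8, 14) = -1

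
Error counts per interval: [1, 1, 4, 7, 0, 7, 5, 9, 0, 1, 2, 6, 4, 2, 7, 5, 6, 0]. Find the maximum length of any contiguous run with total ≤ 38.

[1] sum 1 len 1
[1, 1] sum 2 len 2
[1, 1, 4] sum 6 len 3
[1, 1, 4, 7] sum 13 len 4
[1, 1, 4, 7, 0] sum 13 len 5
[1, 1, 4, 7, 0, 7] sum 20 len 6
[1, 1, 4, 7, 0, 7, 5] sum 25 len 7
[1, 1, 4, 7, 0, 7, 5, 9] sum 34 len 8
[1, 1, 4, 7, 0, 7, 5, 9, 0] sum 34 len 9
[1, 1, 4, 7, 0, 7, 5, 9, 0, 1] sum 35 len 10
[1, 1, 4, 7, 0, 7, 5, 9, 0, 1, 2] sum 37 len 11
[7, 0, 7, 5, 9, 0, 1, 2, 6] sum 37 len 9
[0, 7, 5, 9, 0, 1, 2, 6, 4] sum 34 len 9
[0, 7, 5, 9, 0, 1, 2, 6, 4, 2] sum 36 len 10
[5, 9, 0, 1, 2, 6, 4, 2, 7] sum 36 len 9
[9, 0, 1, 2, 6, 4, 2, 7, 5] sum 36 len 9
[0, 1, 2, 6, 4, 2, 7, 5, 6] sum 33 len 9
[0, 1, 2, 6, 4, 2, 7, 5, 6, 0] sum 33 len 10
Longest length seen: 11.

11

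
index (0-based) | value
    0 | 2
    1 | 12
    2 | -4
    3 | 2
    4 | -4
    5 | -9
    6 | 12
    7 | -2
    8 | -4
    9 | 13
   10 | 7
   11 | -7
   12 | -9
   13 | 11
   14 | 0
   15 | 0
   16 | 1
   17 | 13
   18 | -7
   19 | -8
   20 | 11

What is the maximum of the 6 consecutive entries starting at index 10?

Elements at indices 10..15: 7, -7, -9, 11, 0, 0
max(7, -7, -9, 11, 0, 0) = 11

11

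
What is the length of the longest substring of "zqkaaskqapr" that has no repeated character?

6

[z] len 1
[z, q] len 2
[z, q, k] len 3
[z, q, k, a] len 4
[a] len 1
[a, s] len 2
[a, s, k] len 3
[a, s, k, q] len 4
[s, k, q, a] len 4
[s, k, q, a, p] len 5
[s, k, q, a, p, r] len 6
Longest all-distinct length: 6.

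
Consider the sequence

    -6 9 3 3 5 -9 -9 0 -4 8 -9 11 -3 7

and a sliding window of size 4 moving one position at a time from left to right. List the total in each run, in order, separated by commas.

9, 20, 2, -10, -13, -22, -5, -5, 6, 7, 6

-6 9 3 3 → sum 9
9 3 3 5 → sum 20
3 3 5 -9 → sum 2
3 5 -9 -9 → sum -10
5 -9 -9 0 → sum -13
-9 -9 0 -4 → sum -22
-9 0 -4 8 → sum -5
0 -4 8 -9 → sum -5
-4 8 -9 11 → sum 6
8 -9 11 -3 → sum 7
-9 11 -3 7 → sum 6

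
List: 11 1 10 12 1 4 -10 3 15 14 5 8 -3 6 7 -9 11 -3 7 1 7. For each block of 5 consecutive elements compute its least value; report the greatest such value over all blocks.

3

Each size-5 window and its min:
(11, 1, 10, 12, 1) → min 1
(1, 10, 12, 1, 4) → min 1
(10, 12, 1, 4, -10) → min -10
(12, 1, 4, -10, 3) → min -10
(1, 4, -10, 3, 15) → min -10
(4, -10, 3, 15, 14) → min -10
(-10, 3, 15, 14, 5) → min -10
(3, 15, 14, 5, 8) → min 3
(15, 14, 5, 8, -3) → min -3
(14, 5, 8, -3, 6) → min -3
(5, 8, -3, 6, 7) → min -3
(8, -3, 6, 7, -9) → min -9
(-3, 6, 7, -9, 11) → min -9
(6, 7, -9, 11, -3) → min -9
(7, -9, 11, -3, 7) → min -9
(-9, 11, -3, 7, 1) → min -9
(11, -3, 7, 1, 7) → min -3
Greatest of these is 3.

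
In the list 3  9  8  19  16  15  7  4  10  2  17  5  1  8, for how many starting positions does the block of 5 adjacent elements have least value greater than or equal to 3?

5

[3, 9, 8, 19, 16] → min 3  ≥ 3 ✓
[9, 8, 19, 16, 15] → min 8  ≥ 3 ✓
[8, 19, 16, 15, 7] → min 7  ≥ 3 ✓
[19, 16, 15, 7, 4] → min 4  ≥ 3 ✓
[16, 15, 7, 4, 10] → min 4  ≥ 3 ✓
[15, 7, 4, 10, 2] → min 2
[7, 4, 10, 2, 17] → min 2
[4, 10, 2, 17, 5] → min 2
[10, 2, 17, 5, 1] → min 1
[2, 17, 5, 1, 8] → min 1
5 windows satisfy the condition.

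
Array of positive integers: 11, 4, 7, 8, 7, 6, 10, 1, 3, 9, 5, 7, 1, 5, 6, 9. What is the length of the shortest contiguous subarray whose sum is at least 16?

Extend right; whenever the sum reaches 16, record the length and shrink from the left:
add 11: running sum 11 < 16
add 4: running sum 15 < 16
end 2: [11, 4, 7] sum 22, len 3
end 3: [4, 7, 8] sum 19, len 3
end 4: [7, 8, 7] sum 22, len 3
end 5: [8, 7, 6] sum 21, len 3
end 6: [6, 10] sum 16, len 2
end 7: [6, 10, 1] sum 17, len 3
end 8: [6, 10, 1, 3] sum 20, len 4
end 9: [10, 1, 3, 9] sum 23, len 4
end 10: [3, 9, 5] sum 17, len 3
end 11: [9, 5, 7] sum 21, len 3
end 12: [9, 5, 7, 1] sum 22, len 4
end 13: [5, 7, 1, 5] sum 18, len 4
end 14: [7, 1, 5, 6] sum 19, len 4
end 15: [5, 6, 9] sum 20, len 3
Shortest qualifying length: 2.

2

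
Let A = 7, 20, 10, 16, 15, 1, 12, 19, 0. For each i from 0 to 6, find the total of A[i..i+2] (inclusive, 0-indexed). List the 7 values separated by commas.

Sliding a size-3 window across the 9 values:
(7, 20, 10) → sum 37
(20, 10, 16) → sum 46
(10, 16, 15) → sum 41
(16, 15, 1) → sum 32
(15, 1, 12) → sum 28
(1, 12, 19) → sum 32
(12, 19, 0) → sum 31

37, 46, 41, 32, 28, 32, 31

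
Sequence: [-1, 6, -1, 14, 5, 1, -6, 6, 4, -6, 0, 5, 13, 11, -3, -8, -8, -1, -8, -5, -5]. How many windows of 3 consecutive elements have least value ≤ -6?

12

(-1, 6, -1) → min -1
(6, -1, 14) → min -1
(-1, 14, 5) → min -1
(14, 5, 1) → min 1
(5, 1, -6) → min -6  ≤ -6 ✓
(1, -6, 6) → min -6  ≤ -6 ✓
(-6, 6, 4) → min -6  ≤ -6 ✓
(6, 4, -6) → min -6  ≤ -6 ✓
(4, -6, 0) → min -6  ≤ -6 ✓
(-6, 0, 5) → min -6  ≤ -6 ✓
(0, 5, 13) → min 0
(5, 13, 11) → min 5
(13, 11, -3) → min -3
(11, -3, -8) → min -8  ≤ -6 ✓
(-3, -8, -8) → min -8  ≤ -6 ✓
(-8, -8, -1) → min -8  ≤ -6 ✓
(-8, -1, -8) → min -8  ≤ -6 ✓
(-1, -8, -5) → min -8  ≤ -6 ✓
(-8, -5, -5) → min -8  ≤ -6 ✓
12 windows satisfy the condition.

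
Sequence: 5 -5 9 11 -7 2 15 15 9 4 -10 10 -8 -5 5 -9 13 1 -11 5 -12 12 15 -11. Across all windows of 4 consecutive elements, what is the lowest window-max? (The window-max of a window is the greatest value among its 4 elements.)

Window maxs for each of the 21 positions:
[5, -5, 9, 11] → max 11
[-5, 9, 11, -7] → max 11
[9, 11, -7, 2] → max 11
[11, -7, 2, 15] → max 15
[-7, 2, 15, 15] → max 15
[2, 15, 15, 9] → max 15
[15, 15, 9, 4] → max 15
[15, 9, 4, -10] → max 15
[9, 4, -10, 10] → max 10
[4, -10, 10, -8] → max 10
[-10, 10, -8, -5] → max 10
[10, -8, -5, 5] → max 10
[-8, -5, 5, -9] → max 5
[-5, 5, -9, 13] → max 13
[5, -9, 13, 1] → max 13
[-9, 13, 1, -11] → max 13
[13, 1, -11, 5] → max 13
[1, -11, 5, -12] → max 5
[-11, 5, -12, 12] → max 12
[5, -12, 12, 15] → max 15
[-12, 12, 15, -11] → max 15
Lowest of these is 5.

5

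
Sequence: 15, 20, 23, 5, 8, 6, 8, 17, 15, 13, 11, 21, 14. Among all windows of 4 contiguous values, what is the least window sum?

27

15 20 23 5 → sum 63
20 23 5 8 → sum 56
23 5 8 6 → sum 42
5 8 6 8 → sum 27
8 6 8 17 → sum 39
6 8 17 15 → sum 46
8 17 15 13 → sum 53
17 15 13 11 → sum 56
15 13 11 21 → sum 60
13 11 21 14 → sum 59
Least of these is 27.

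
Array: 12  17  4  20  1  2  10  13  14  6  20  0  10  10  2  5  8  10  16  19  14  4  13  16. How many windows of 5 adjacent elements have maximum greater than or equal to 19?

12 17 4 20 1 → max 20  ≥ 19 ✓
17 4 20 1 2 → max 20  ≥ 19 ✓
4 20 1 2 10 → max 20  ≥ 19 ✓
20 1 2 10 13 → max 20  ≥ 19 ✓
1 2 10 13 14 → max 14
2 10 13 14 6 → max 14
10 13 14 6 20 → max 20  ≥ 19 ✓
13 14 6 20 0 → max 20  ≥ 19 ✓
14 6 20 0 10 → max 20  ≥ 19 ✓
6 20 0 10 10 → max 20  ≥ 19 ✓
20 0 10 10 2 → max 20  ≥ 19 ✓
0 10 10 2 5 → max 10
10 10 2 5 8 → max 10
10 2 5 8 10 → max 10
2 5 8 10 16 → max 16
5 8 10 16 19 → max 19  ≥ 19 ✓
8 10 16 19 14 → max 19  ≥ 19 ✓
10 16 19 14 4 → max 19  ≥ 19 ✓
16 19 14 4 13 → max 19  ≥ 19 ✓
19 14 4 13 16 → max 19  ≥ 19 ✓
14 windows satisfy the condition.

14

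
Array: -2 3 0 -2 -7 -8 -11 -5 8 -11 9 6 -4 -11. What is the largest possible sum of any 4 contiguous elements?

12

(-2, 3, 0, -2) → sum -1
(3, 0, -2, -7) → sum -6
(0, -2, -7, -8) → sum -17
(-2, -7, -8, -11) → sum -28
(-7, -8, -11, -5) → sum -31
(-8, -11, -5, 8) → sum -16
(-11, -5, 8, -11) → sum -19
(-5, 8, -11, 9) → sum 1
(8, -11, 9, 6) → sum 12
(-11, 9, 6, -4) → sum 0
(9, 6, -4, -11) → sum 0
Largest of these is 12.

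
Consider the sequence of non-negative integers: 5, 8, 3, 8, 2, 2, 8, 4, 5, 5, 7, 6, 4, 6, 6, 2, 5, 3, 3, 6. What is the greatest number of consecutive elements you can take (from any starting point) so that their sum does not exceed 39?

Extend to the right; shrink from the left whenever the sum exceeds 39:
add 5: [5] sum 5, len 1
add 8: [5, 8] sum 13, len 2
add 3: [5, 8, 3] sum 16, len 3
add 8: [5, 8, 3, 8] sum 24, len 4
add 2: [5, 8, 3, 8, 2] sum 26, len 5
add 2: [5, 8, 3, 8, 2, 2] sum 28, len 6
add 8: [5, 8, 3, 8, 2, 2, 8] sum 36, len 7
add 4: [8, 3, 8, 2, 2, 8, 4] sum 35, len 7
add 5: [3, 8, 2, 2, 8, 4, 5] sum 32, len 7
add 5: [3, 8, 2, 2, 8, 4, 5, 5] sum 37, len 8
add 7: [2, 2, 8, 4, 5, 5, 7] sum 33, len 7
add 6: [2, 2, 8, 4, 5, 5, 7, 6] sum 39, len 8
add 4: [8, 4, 5, 5, 7, 6, 4] sum 39, len 7
add 6: [4, 5, 5, 7, 6, 4, 6] sum 37, len 7
add 6: [5, 5, 7, 6, 4, 6, 6] sum 39, len 7
add 2: [5, 7, 6, 4, 6, 6, 2] sum 36, len 7
add 5: [7, 6, 4, 6, 6, 2, 5] sum 36, len 7
add 3: [7, 6, 4, 6, 6, 2, 5, 3] sum 39, len 8
add 3: [6, 4, 6, 6, 2, 5, 3, 3] sum 35, len 8
add 6: [4, 6, 6, 2, 5, 3, 3, 6] sum 35, len 8
Longest length seen: 8.

8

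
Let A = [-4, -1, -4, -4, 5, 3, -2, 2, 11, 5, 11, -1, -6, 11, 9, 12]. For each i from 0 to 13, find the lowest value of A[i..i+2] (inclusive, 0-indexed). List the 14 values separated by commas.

-4, -4, -4, -4, -2, -2, -2, 2, 5, -1, -6, -6, -6, 9

(-4, -1, -4) → min -4
(-1, -4, -4) → min -4
(-4, -4, 5) → min -4
(-4, 5, 3) → min -4
(5, 3, -2) → min -2
(3, -2, 2) → min -2
(-2, 2, 11) → min -2
(2, 11, 5) → min 2
(11, 5, 11) → min 5
(5, 11, -1) → min -1
(11, -1, -6) → min -6
(-1, -6, 11) → min -6
(-6, 11, 9) → min -6
(11, 9, 12) → min 9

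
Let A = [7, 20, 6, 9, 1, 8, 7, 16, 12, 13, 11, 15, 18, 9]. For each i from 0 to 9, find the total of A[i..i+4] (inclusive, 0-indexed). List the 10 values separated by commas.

Sliding a size-5 window across the 14 values:
(7, 20, 6, 9, 1) → sum 43
(20, 6, 9, 1, 8) → sum 44
(6, 9, 1, 8, 7) → sum 31
(9, 1, 8, 7, 16) → sum 41
(1, 8, 7, 16, 12) → sum 44
(8, 7, 16, 12, 13) → sum 56
(7, 16, 12, 13, 11) → sum 59
(16, 12, 13, 11, 15) → sum 67
(12, 13, 11, 15, 18) → sum 69
(13, 11, 15, 18, 9) → sum 66

43, 44, 31, 41, 44, 56, 59, 67, 69, 66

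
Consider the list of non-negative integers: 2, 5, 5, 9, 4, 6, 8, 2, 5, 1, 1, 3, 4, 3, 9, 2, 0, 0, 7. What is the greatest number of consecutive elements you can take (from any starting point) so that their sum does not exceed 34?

[2] sum 2 len 1
[2, 5] sum 7 len 2
[2, 5, 5] sum 12 len 3
[2, 5, 5, 9] sum 21 len 4
[2, 5, 5, 9, 4] sum 25 len 5
[2, 5, 5, 9, 4, 6] sum 31 len 6
[5, 9, 4, 6, 8] sum 32 len 5
[5, 9, 4, 6, 8, 2] sum 34 len 6
[9, 4, 6, 8, 2, 5] sum 34 len 6
[4, 6, 8, 2, 5, 1] sum 26 len 6
[4, 6, 8, 2, 5, 1, 1] sum 27 len 7
[4, 6, 8, 2, 5, 1, 1, 3] sum 30 len 8
[4, 6, 8, 2, 5, 1, 1, 3, 4] sum 34 len 9
[6, 8, 2, 5, 1, 1, 3, 4, 3] sum 33 len 9
[2, 5, 1, 1, 3, 4, 3, 9] sum 28 len 8
[2, 5, 1, 1, 3, 4, 3, 9, 2] sum 30 len 9
[2, 5, 1, 1, 3, 4, 3, 9, 2, 0] sum 30 len 10
[2, 5, 1, 1, 3, 4, 3, 9, 2, 0, 0] sum 30 len 11
[1, 1, 3, 4, 3, 9, 2, 0, 0, 7] sum 30 len 10
Longest length seen: 11.

11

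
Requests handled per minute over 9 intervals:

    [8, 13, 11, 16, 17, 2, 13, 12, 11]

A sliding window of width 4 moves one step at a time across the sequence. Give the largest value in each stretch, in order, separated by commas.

8 13 11 16 → max 16
13 11 16 17 → max 17
11 16 17 2 → max 17
16 17 2 13 → max 17
17 2 13 12 → max 17
2 13 12 11 → max 13

16, 17, 17, 17, 17, 13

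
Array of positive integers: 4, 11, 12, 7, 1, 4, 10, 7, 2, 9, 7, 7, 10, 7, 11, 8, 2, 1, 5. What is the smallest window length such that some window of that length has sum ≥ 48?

6

add 4: running sum 4 < 48
add 11: running sum 15 < 48
add 12: running sum 27 < 48
add 7: running sum 34 < 48
add 1: running sum 35 < 48
add 4: running sum 39 < 48
end 6: [4, 11, 12, 7, 1, 4, 10] sum 49, len 7
end 7: [11, 12, 7, 1, 4, 10, 7] sum 52, len 7
end 8: [11, 12, 7, 1, 4, 10, 7, 2] sum 54, len 8
end 9: [12, 7, 1, 4, 10, 7, 2, 9] sum 52, len 8
end 10: [12, 7, 1, 4, 10, 7, 2, 9, 7] sum 59, len 9
end 11: [7, 1, 4, 10, 7, 2, 9, 7, 7] sum 54, len 9
end 12: [10, 7, 2, 9, 7, 7, 10] sum 52, len 7
end 13: [7, 2, 9, 7, 7, 10, 7] sum 49, len 7
end 14: [9, 7, 7, 10, 7, 11] sum 51, len 6
end 15: [7, 7, 10, 7, 11, 8] sum 50, len 6
end 16: [7, 7, 10, 7, 11, 8, 2] sum 52, len 7
end 17: [7, 7, 10, 7, 11, 8, 2, 1] sum 53, len 8
end 18: [7, 10, 7, 11, 8, 2, 1, 5] sum 51, len 8
Shortest qualifying length: 6.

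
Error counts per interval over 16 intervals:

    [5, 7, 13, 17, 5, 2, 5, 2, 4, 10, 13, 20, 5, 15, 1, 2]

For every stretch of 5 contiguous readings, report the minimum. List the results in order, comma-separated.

Sliding a size-5 window across the 16 values:
(5, 7, 13, 17, 5) → min 5
(7, 13, 17, 5, 2) → min 2
(13, 17, 5, 2, 5) → min 2
(17, 5, 2, 5, 2) → min 2
(5, 2, 5, 2, 4) → min 2
(2, 5, 2, 4, 10) → min 2
(5, 2, 4, 10, 13) → min 2
(2, 4, 10, 13, 20) → min 2
(4, 10, 13, 20, 5) → min 4
(10, 13, 20, 5, 15) → min 5
(13, 20, 5, 15, 1) → min 1
(20, 5, 15, 1, 2) → min 1

5, 2, 2, 2, 2, 2, 2, 2, 4, 5, 1, 1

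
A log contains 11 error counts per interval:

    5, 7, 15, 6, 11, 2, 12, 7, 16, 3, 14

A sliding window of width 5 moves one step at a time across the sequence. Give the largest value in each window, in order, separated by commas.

15, 15, 15, 12, 16, 16, 16

Sliding a size-5 window across the 11 values:
[5, 7, 15, 6, 11] → max 15
[7, 15, 6, 11, 2] → max 15
[15, 6, 11, 2, 12] → max 15
[6, 11, 2, 12, 7] → max 12
[11, 2, 12, 7, 16] → max 16
[2, 12, 7, 16, 3] → max 16
[12, 7, 16, 3, 14] → max 16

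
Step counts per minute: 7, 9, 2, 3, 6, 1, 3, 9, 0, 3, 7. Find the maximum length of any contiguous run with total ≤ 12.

add 7: [7] sum 7, len 1
add 9: [9] sum 9, len 1
add 2: [9, 2] sum 11, len 2
add 3: [2, 3] sum 5, len 2
add 6: [2, 3, 6] sum 11, len 3
add 1: [2, 3, 6, 1] sum 12, len 4
add 3: [6, 1, 3] sum 10, len 3
add 9: [3, 9] sum 12, len 2
add 0: [3, 9, 0] sum 12, len 3
add 3: [9, 0, 3] sum 12, len 3
add 7: [0, 3, 7] sum 10, len 3
Longest length seen: 4.

4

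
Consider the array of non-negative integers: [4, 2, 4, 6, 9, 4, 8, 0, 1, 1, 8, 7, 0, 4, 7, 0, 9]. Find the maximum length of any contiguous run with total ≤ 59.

→ 4: sum 4, len 1
→ 2: sum 6, len 2
→ 4: sum 10, len 3
→ 6: sum 16, len 4
→ 9: sum 25, len 5
→ 4: sum 29, len 6
→ 8: sum 37, len 7
→ 0: sum 37, len 8
→ 1: sum 38, len 9
→ 1: sum 39, len 10
→ 8: sum 47, len 11
→ 7: sum 54, len 12
→ 0: sum 54, len 13
→ 4: sum 58, len 14
→ 7 (dropped 4, 2): sum 59, len 13
→ 0: sum 59, len 14
→ 9 (dropped 4, 6): sum 58, len 13
Longest length seen: 14.

14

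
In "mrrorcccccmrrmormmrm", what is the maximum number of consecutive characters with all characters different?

add m: [m] len 1
add r: [m, r] len 2
add r (repeat r, move left end past it): [r] len 1
add o: [r, o] len 2
add r (repeat r, move left end past it): [o, r] len 2
add c: [o, r, c] len 3
add c (repeat c, move left end past it): [c] len 1
add c (repeat c, move left end past it): [c] len 1
add c (repeat c, move left end past it): [c] len 1
add c (repeat c, move left end past it): [c] len 1
add m: [c, m] len 2
add r: [c, m, r] len 3
add r (repeat r, move left end past it): [r] len 1
add m: [r, m] len 2
add o: [r, m, o] len 3
add r (repeat r, move left end past it): [m, o, r] len 3
add m (repeat m, move left end past it): [o, r, m] len 3
add m (repeat m, move left end past it): [m] len 1
add r: [m, r] len 2
add m (repeat m, move left end past it): [r, m] len 2
Longest all-distinct length: 3.

3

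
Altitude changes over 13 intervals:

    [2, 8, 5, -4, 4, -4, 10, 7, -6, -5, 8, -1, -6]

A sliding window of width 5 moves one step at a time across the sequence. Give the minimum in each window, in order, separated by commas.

-4, -4, -4, -4, -6, -6, -6, -6, -6

Sliding a size-5 window across the 13 values:
2 8 5 -4 4 → min -4
8 5 -4 4 -4 → min -4
5 -4 4 -4 10 → min -4
-4 4 -4 10 7 → min -4
4 -4 10 7 -6 → min -6
-4 10 7 -6 -5 → min -6
10 7 -6 -5 8 → min -6
7 -6 -5 8 -1 → min -6
-6 -5 8 -1 -6 → min -6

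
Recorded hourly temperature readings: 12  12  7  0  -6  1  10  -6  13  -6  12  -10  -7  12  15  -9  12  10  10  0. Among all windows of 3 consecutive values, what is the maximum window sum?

32

12 12 7 → sum 31
12 7 0 → sum 19
7 0 -6 → sum 1
0 -6 1 → sum -5
-6 1 10 → sum 5
1 10 -6 → sum 5
10 -6 13 → sum 17
-6 13 -6 → sum 1
13 -6 12 → sum 19
-6 12 -10 → sum -4
12 -10 -7 → sum -5
-10 -7 12 → sum -5
-7 12 15 → sum 20
12 15 -9 → sum 18
15 -9 12 → sum 18
-9 12 10 → sum 13
12 10 10 → sum 32
10 10 0 → sum 20
Maximum of these is 32.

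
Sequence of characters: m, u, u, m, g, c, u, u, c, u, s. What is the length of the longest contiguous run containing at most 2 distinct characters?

5

add m: window [m] (1 distinct), len 1
add u: window [m, u] (2 distinct), len 2
add u: window [m, u, u] (2 distinct), len 3
add m: window [m, u, u, m] (2 distinct), len 4
add g: window [m, g] (2 distinct), len 2
add c: window [g, c] (2 distinct), len 2
add u: window [c, u] (2 distinct), len 2
add u: window [c, u, u] (2 distinct), len 3
add c: window [c, u, u, c] (2 distinct), len 4
add u: window [c, u, u, c, u] (2 distinct), len 5
add s: window [u, s] (2 distinct), len 2
Longest length with ≤2 distinct: 5.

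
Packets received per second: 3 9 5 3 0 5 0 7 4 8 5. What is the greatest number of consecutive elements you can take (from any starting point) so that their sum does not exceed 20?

Extend to the right; shrink from the left whenever the sum exceeds 20:
add 3: [3] sum 3, len 1
add 9: [3, 9] sum 12, len 2
add 5: [3, 9, 5] sum 17, len 3
add 3: [3, 9, 5, 3] sum 20, len 4
add 0: [3, 9, 5, 3, 0] sum 20, len 5
add 5: [5, 3, 0, 5] sum 13, len 4
add 0: [5, 3, 0, 5, 0] sum 13, len 5
add 7: [5, 3, 0, 5, 0, 7] sum 20, len 6
add 4: [3, 0, 5, 0, 7, 4] sum 19, len 6
add 8: [0, 7, 4, 8] sum 19, len 4
add 5: [4, 8, 5] sum 17, len 3
Longest length seen: 6.

6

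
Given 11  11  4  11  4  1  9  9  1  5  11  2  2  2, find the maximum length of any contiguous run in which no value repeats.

[11] len 1
[11] len 1
[11, 4] len 2
[4, 11] len 2
[11, 4] len 2
[11, 4, 1] len 3
[11, 4, 1, 9] len 4
[9] len 1
[9, 1] len 2
[9, 1, 5] len 3
[9, 1, 5, 11] len 4
[9, 1, 5, 11, 2] len 5
[2] len 1
[2] len 1
Longest all-distinct length: 5.

5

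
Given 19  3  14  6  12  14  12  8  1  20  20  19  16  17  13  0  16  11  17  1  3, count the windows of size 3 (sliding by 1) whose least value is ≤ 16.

18

19 3 14 → min 3  ≤ 16 ✓
3 14 6 → min 3  ≤ 16 ✓
14 6 12 → min 6  ≤ 16 ✓
6 12 14 → min 6  ≤ 16 ✓
12 14 12 → min 12  ≤ 16 ✓
14 12 8 → min 8  ≤ 16 ✓
12 8 1 → min 1  ≤ 16 ✓
8 1 20 → min 1  ≤ 16 ✓
1 20 20 → min 1  ≤ 16 ✓
20 20 19 → min 19
20 19 16 → min 16  ≤ 16 ✓
19 16 17 → min 16  ≤ 16 ✓
16 17 13 → min 13  ≤ 16 ✓
17 13 0 → min 0  ≤ 16 ✓
13 0 16 → min 0  ≤ 16 ✓
0 16 11 → min 0  ≤ 16 ✓
16 11 17 → min 11  ≤ 16 ✓
11 17 1 → min 1  ≤ 16 ✓
17 1 3 → min 1  ≤ 16 ✓
18 windows satisfy the condition.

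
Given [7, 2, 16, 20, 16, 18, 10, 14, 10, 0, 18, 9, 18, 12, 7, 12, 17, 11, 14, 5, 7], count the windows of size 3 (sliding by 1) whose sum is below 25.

1

[7, 2, 16] → sum 25
[2, 16, 20] → sum 38
[16, 20, 16] → sum 52
[20, 16, 18] → sum 54
[16, 18, 10] → sum 44
[18, 10, 14] → sum 42
[10, 14, 10] → sum 34
[14, 10, 0] → sum 24  < 25 ✓
[10, 0, 18] → sum 28
[0, 18, 9] → sum 27
[18, 9, 18] → sum 45
[9, 18, 12] → sum 39
[18, 12, 7] → sum 37
[12, 7, 12] → sum 31
[7, 12, 17] → sum 36
[12, 17, 11] → sum 40
[17, 11, 14] → sum 42
[11, 14, 5] → sum 30
[14, 5, 7] → sum 26
1 window satisfy the condition.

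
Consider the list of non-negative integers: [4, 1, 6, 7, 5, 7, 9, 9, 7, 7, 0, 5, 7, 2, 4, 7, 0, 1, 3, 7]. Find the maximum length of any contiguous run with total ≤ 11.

add 4: [4] sum 4, len 1
add 1: [4, 1] sum 5, len 2
add 6: [4, 1, 6] sum 11, len 3
add 7: [7] sum 7, len 1
add 5: [5] sum 5, len 1
add 7: [7] sum 7, len 1
add 9: [9] sum 9, len 1
add 9: [9] sum 9, len 1
add 7: [7] sum 7, len 1
add 7: [7] sum 7, len 1
add 0: [7, 0] sum 7, len 2
add 5: [0, 5] sum 5, len 2
add 7: [7] sum 7, len 1
add 2: [7, 2] sum 9, len 2
add 4: [2, 4] sum 6, len 2
add 7: [4, 7] sum 11, len 2
add 0: [4, 7, 0] sum 11, len 3
add 1: [7, 0, 1] sum 8, len 3
add 3: [7, 0, 1, 3] sum 11, len 4
add 7: [0, 1, 3, 7] sum 11, len 4
Longest length seen: 4.

4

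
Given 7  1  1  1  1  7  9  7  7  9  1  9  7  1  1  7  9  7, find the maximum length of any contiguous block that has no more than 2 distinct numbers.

[7] 1 distinct, len 1
[7, 1] 2 distinct, len 2
[7, 1, 1] 2 distinct, len 3
[7, 1, 1, 1] 2 distinct, len 4
[7, 1, 1, 1, 1] 2 distinct, len 5
[7, 1, 1, 1, 1, 7] 2 distinct, len 6
[7, 9] 2 distinct, len 2
[7, 9, 7] 2 distinct, len 3
[7, 9, 7, 7] 2 distinct, len 4
[7, 9, 7, 7, 9] 2 distinct, len 5
[9, 1] 2 distinct, len 2
[9, 1, 9] 2 distinct, len 3
[9, 7] 2 distinct, len 2
[7, 1] 2 distinct, len 2
[7, 1, 1] 2 distinct, len 3
[7, 1, 1, 7] 2 distinct, len 4
[7, 9] 2 distinct, len 2
[7, 9, 7] 2 distinct, len 3
Longest length with ≤2 distinct: 6.

6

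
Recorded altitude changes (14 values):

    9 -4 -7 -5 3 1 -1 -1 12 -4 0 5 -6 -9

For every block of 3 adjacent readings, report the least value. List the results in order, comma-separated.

-7, -7, -7, -5, -1, -1, -1, -4, -4, -4, -6, -9

9 -4 -7 → min -7
-4 -7 -5 → min -7
-7 -5 3 → min -7
-5 3 1 → min -5
3 1 -1 → min -1
1 -1 -1 → min -1
-1 -1 12 → min -1
-1 12 -4 → min -4
12 -4 0 → min -4
-4 0 5 → min -4
0 5 -6 → min -6
5 -6 -9 → min -9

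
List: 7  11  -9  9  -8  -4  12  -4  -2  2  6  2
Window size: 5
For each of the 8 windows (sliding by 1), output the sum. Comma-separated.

10, -1, 0, 5, -6, 4, 14, 4

[7, 11, -9, 9, -8] → sum 10
[11, -9, 9, -8, -4] → sum -1
[-9, 9, -8, -4, 12] → sum 0
[9, -8, -4, 12, -4] → sum 5
[-8, -4, 12, -4, -2] → sum -6
[-4, 12, -4, -2, 2] → sum 4
[12, -4, -2, 2, 6] → sum 14
[-4, -2, 2, 6, 2] → sum 4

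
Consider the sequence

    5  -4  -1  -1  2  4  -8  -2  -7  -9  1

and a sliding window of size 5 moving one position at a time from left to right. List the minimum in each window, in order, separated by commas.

Sliding a size-5 window across the 11 values:
[5, -4, -1, -1, 2] → min -4
[-4, -1, -1, 2, 4] → min -4
[-1, -1, 2, 4, -8] → min -8
[-1, 2, 4, -8, -2] → min -8
[2, 4, -8, -2, -7] → min -8
[4, -8, -2, -7, -9] → min -9
[-8, -2, -7, -9, 1] → min -9

-4, -4, -8, -8, -8, -9, -9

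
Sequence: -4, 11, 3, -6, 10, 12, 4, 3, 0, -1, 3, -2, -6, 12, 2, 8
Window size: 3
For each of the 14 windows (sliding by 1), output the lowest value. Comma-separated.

Sliding a size-3 window across the 16 values:
(-4, 11, 3) → min -4
(11, 3, -6) → min -6
(3, -6, 10) → min -6
(-6, 10, 12) → min -6
(10, 12, 4) → min 4
(12, 4, 3) → min 3
(4, 3, 0) → min 0
(3, 0, -1) → min -1
(0, -1, 3) → min -1
(-1, 3, -2) → min -2
(3, -2, -6) → min -6
(-2, -6, 12) → min -6
(-6, 12, 2) → min -6
(12, 2, 8) → min 2

-4, -6, -6, -6, 4, 3, 0, -1, -1, -2, -6, -6, -6, 2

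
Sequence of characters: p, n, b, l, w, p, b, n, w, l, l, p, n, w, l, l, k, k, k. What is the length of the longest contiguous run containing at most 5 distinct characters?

16

add p: window [p] (1 distinct), len 1
add n: window [p, n] (2 distinct), len 2
add b: window [p, n, b] (3 distinct), len 3
add l: window [p, n, b, l] (4 distinct), len 4
add w: window [p, n, b, l, w] (5 distinct), len 5
add p: window [p, n, b, l, w, p] (5 distinct), len 6
add b: window [p, n, b, l, w, p, b] (5 distinct), len 7
add n: window [p, n, b, l, w, p, b, n] (5 distinct), len 8
add w: window [p, n, b, l, w, p, b, n, w] (5 distinct), len 9
add l: window [p, n, b, l, w, p, b, n, w, l] (5 distinct), len 10
add l: window [p, n, b, l, w, p, b, n, w, l, l] (5 distinct), len 11
add p: window [p, n, b, l, w, p, b, n, w, l, l, p] (5 distinct), len 12
add n: window [p, n, b, l, w, p, b, n, w, l, l, p, n] (5 distinct), len 13
add w: window [p, n, b, l, w, p, b, n, w, l, l, p, n, w] (5 distinct), len 14
add l: window [p, n, b, l, w, p, b, n, w, l, l, p, n, w, l] (5 distinct), len 15
add l: window [p, n, b, l, w, p, b, n, w, l, l, p, n, w, l, l] (5 distinct), len 16
add k: window [n, w, l, l, p, n, w, l, l, k] (5 distinct), len 10
add k: window [n, w, l, l, p, n, w, l, l, k, k] (5 distinct), len 11
add k: window [n, w, l, l, p, n, w, l, l, k, k, k] (5 distinct), len 12
Longest length with ≤5 distinct: 16.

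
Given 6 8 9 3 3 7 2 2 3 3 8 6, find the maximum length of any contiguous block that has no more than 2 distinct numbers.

4

Extend right; when distinct count exceeds 2, shrink from the left:
[6] 1 distinct, len 1
[6, 8] 2 distinct, len 2
[8, 9] 2 distinct, len 2
[9, 3] 2 distinct, len 2
[9, 3, 3] 2 distinct, len 3
[3, 3, 7] 2 distinct, len 3
[7, 2] 2 distinct, len 2
[7, 2, 2] 2 distinct, len 3
[2, 2, 3] 2 distinct, len 3
[2, 2, 3, 3] 2 distinct, len 4
[3, 3, 8] 2 distinct, len 3
[8, 6] 2 distinct, len 2
Longest length with ≤2 distinct: 4.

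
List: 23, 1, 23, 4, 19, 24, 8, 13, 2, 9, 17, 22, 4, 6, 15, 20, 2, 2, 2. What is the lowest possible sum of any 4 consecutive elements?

26

23 1 23 4 → sum 51
1 23 4 19 → sum 47
23 4 19 24 → sum 70
4 19 24 8 → sum 55
19 24 8 13 → sum 64
24 8 13 2 → sum 47
8 13 2 9 → sum 32
13 2 9 17 → sum 41
2 9 17 22 → sum 50
9 17 22 4 → sum 52
17 22 4 6 → sum 49
22 4 6 15 → sum 47
4 6 15 20 → sum 45
6 15 20 2 → sum 43
15 20 2 2 → sum 39
20 2 2 2 → sum 26
Lowest of these is 26.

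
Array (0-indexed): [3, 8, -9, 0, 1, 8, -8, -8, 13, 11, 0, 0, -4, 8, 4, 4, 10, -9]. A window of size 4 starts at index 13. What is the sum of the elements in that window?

Elements at indices 13..16: 8, 4, 4, 10
sum(8, 4, 4, 10) = 26

26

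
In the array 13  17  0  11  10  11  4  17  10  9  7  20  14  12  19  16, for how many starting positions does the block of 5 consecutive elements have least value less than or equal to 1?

13 17 0 11 10 → min 0  ≤ 1 ✓
17 0 11 10 11 → min 0  ≤ 1 ✓
0 11 10 11 4 → min 0  ≤ 1 ✓
11 10 11 4 17 → min 4
10 11 4 17 10 → min 4
11 4 17 10 9 → min 4
4 17 10 9 7 → min 4
17 10 9 7 20 → min 7
10 9 7 20 14 → min 7
9 7 20 14 12 → min 7
7 20 14 12 19 → min 7
20 14 12 19 16 → min 12
3 windows satisfy the condition.

3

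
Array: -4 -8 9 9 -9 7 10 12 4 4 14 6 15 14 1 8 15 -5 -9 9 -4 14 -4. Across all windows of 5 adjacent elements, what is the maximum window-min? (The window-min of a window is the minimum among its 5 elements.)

-4 -8 9 9 -9 → min -9
-8 9 9 -9 7 → min -9
9 9 -9 7 10 → min -9
9 -9 7 10 12 → min -9
-9 7 10 12 4 → min -9
7 10 12 4 4 → min 4
10 12 4 4 14 → min 4
12 4 4 14 6 → min 4
4 4 14 6 15 → min 4
4 14 6 15 14 → min 4
14 6 15 14 1 → min 1
6 15 14 1 8 → min 1
15 14 1 8 15 → min 1
14 1 8 15 -5 → min -5
1 8 15 -5 -9 → min -9
8 15 -5 -9 9 → min -9
15 -5 -9 9 -4 → min -9
-5 -9 9 -4 14 → min -9
-9 9 -4 14 -4 → min -9
Maximum of these is 4.

4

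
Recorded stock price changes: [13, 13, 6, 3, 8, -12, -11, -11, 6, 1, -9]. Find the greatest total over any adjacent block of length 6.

(13, 13, 6, 3, 8, -12) → sum 31
(13, 6, 3, 8, -12, -11) → sum 7
(6, 3, 8, -12, -11, -11) → sum -17
(3, 8, -12, -11, -11, 6) → sum -17
(8, -12, -11, -11, 6, 1) → sum -19
(-12, -11, -11, 6, 1, -9) → sum -36
Greatest of these is 31.

31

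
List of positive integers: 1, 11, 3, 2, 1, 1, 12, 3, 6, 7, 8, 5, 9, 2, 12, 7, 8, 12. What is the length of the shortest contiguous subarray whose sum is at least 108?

add 1: running sum 1 < 108
add 11: running sum 12 < 108
add 3: running sum 15 < 108
add 2: running sum 17 < 108
add 1: running sum 18 < 108
add 1: running sum 19 < 108
add 12: running sum 31 < 108
add 3: running sum 34 < 108
add 6: running sum 40 < 108
add 7: running sum 47 < 108
add 8: running sum 55 < 108
add 5: running sum 60 < 108
add 9: running sum 69 < 108
add 2: running sum 71 < 108
add 12: running sum 83 < 108
add 7: running sum 90 < 108
add 8: running sum 98 < 108
end 17: [11, 3, 2, 1, 1, 12, 3, 6, 7, 8, 5, 9, 2, 12, 7, 8, 12] sum 109, len 17
Shortest qualifying length: 17.

17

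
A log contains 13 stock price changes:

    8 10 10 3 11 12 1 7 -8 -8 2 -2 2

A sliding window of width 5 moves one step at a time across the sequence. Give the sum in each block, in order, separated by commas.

42, 46, 37, 34, 23, 4, -6, -9, -14

Sliding a size-5 window across the 13 values:
(8, 10, 10, 3, 11) → sum 42
(10, 10, 3, 11, 12) → sum 46
(10, 3, 11, 12, 1) → sum 37
(3, 11, 12, 1, 7) → sum 34
(11, 12, 1, 7, -8) → sum 23
(12, 1, 7, -8, -8) → sum 4
(1, 7, -8, -8, 2) → sum -6
(7, -8, -8, 2, -2) → sum -9
(-8, -8, 2, -2, 2) → sum -14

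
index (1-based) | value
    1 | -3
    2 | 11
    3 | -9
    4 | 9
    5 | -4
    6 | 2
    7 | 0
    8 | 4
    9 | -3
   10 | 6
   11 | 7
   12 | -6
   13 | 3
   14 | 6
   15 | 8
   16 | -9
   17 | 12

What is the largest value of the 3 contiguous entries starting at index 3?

Elements at indices 3..5: -9, 9, -4
max(-9, 9, -4) = 9

9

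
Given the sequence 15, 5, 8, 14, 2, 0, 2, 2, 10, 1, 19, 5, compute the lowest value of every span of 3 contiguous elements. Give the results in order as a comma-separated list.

(15, 5, 8) → min 5
(5, 8, 14) → min 5
(8, 14, 2) → min 2
(14, 2, 0) → min 0
(2, 0, 2) → min 0
(0, 2, 2) → min 0
(2, 2, 10) → min 2
(2, 10, 1) → min 1
(10, 1, 19) → min 1
(1, 19, 5) → min 1

5, 5, 2, 0, 0, 0, 2, 1, 1, 1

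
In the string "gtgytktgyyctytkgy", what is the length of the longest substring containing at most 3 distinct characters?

[g] 1 distinct, len 1
[g, t] 2 distinct, len 2
[g, t, g] 2 distinct, len 3
[g, t, g, y] 3 distinct, len 4
[g, t, g, y, t] 3 distinct, len 5
[y, t, k] 3 distinct, len 3
[y, t, k, t] 3 distinct, len 4
[t, k, t, g] 3 distinct, len 4
[t, g, y] 3 distinct, len 3
[t, g, y, y] 3 distinct, len 4
[g, y, y, c] 3 distinct, len 4
[y, y, c, t] 3 distinct, len 4
[y, y, c, t, y] 3 distinct, len 5
[y, y, c, t, y, t] 3 distinct, len 6
[t, y, t, k] 3 distinct, len 4
[t, k, g] 3 distinct, len 3
[k, g, y] 3 distinct, len 3
Longest length with ≤3 distinct: 6.

6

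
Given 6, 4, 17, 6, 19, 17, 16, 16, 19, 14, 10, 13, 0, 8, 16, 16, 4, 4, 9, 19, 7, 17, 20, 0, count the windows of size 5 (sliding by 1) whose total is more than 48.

15

6 4 17 6 19 → sum 52  > 48 ✓
4 17 6 19 17 → sum 63  > 48 ✓
17 6 19 17 16 → sum 75  > 48 ✓
6 19 17 16 16 → sum 74  > 48 ✓
19 17 16 16 19 → sum 87  > 48 ✓
17 16 16 19 14 → sum 82  > 48 ✓
16 16 19 14 10 → sum 75  > 48 ✓
16 19 14 10 13 → sum 72  > 48 ✓
19 14 10 13 0 → sum 56  > 48 ✓
14 10 13 0 8 → sum 45
10 13 0 8 16 → sum 47
13 0 8 16 16 → sum 53  > 48 ✓
0 8 16 16 4 → sum 44
8 16 16 4 4 → sum 48
16 16 4 4 9 → sum 49  > 48 ✓
16 4 4 9 19 → sum 52  > 48 ✓
4 4 9 19 7 → sum 43
4 9 19 7 17 → sum 56  > 48 ✓
9 19 7 17 20 → sum 72  > 48 ✓
19 7 17 20 0 → sum 63  > 48 ✓
15 windows satisfy the condition.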